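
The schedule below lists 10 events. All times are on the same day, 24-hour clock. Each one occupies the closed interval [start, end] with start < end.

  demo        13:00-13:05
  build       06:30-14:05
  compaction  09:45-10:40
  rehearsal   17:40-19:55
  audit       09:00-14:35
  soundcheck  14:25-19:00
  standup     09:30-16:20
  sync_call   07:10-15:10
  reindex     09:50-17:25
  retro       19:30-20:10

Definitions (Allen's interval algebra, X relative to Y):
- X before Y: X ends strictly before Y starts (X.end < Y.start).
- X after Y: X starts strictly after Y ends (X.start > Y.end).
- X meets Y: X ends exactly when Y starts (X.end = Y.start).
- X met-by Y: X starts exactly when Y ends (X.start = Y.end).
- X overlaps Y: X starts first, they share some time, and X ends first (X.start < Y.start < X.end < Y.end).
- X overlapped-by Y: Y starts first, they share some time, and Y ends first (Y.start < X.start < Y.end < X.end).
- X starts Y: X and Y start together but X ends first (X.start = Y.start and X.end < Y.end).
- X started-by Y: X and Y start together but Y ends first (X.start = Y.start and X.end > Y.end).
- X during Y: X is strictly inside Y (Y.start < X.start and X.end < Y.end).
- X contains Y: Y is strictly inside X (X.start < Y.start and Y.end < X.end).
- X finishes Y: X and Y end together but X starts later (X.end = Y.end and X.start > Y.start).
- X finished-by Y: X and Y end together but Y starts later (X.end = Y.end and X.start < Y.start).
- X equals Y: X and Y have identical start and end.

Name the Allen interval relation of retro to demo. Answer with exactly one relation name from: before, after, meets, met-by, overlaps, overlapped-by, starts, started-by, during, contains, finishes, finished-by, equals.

after

retro = [19:30, 20:10]; demo = [13:00, 13:05].
Compare endpoints: retro.start > demo.start, retro.start > demo.end, retro.end > demo.start, retro.end > demo.end.
That pattern is 'after'.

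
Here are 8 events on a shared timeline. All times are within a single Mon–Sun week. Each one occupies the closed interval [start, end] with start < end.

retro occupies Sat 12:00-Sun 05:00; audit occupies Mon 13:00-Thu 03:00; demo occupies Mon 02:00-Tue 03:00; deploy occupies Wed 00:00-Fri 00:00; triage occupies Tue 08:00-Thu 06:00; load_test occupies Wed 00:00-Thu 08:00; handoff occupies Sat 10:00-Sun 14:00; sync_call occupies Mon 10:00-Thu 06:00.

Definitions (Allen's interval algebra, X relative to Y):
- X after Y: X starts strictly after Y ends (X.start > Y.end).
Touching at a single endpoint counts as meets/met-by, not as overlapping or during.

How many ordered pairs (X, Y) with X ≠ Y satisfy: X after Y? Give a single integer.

15

Checking all 56 ordered pairs for relation 'after'; matching pairs in alphabetical order:
(deploy, demo): deploy after demo ✓
(handoff, audit): handoff after audit ✓
(handoff, demo): handoff after demo ✓
(handoff, deploy): handoff after deploy ✓
(handoff, load_test): handoff after load_test ✓
(handoff, sync_call): handoff after sync_call ✓
(handoff, triage): handoff after triage ✓
(load_test, demo): load_test after demo ✓
(retro, audit): retro after audit ✓
(retro, demo): retro after demo ✓
(retro, deploy): retro after deploy ✓
(retro, load_test): retro after load_test ✓
(retro, sync_call): retro after sync_call ✓
(retro, triage): retro after triage ✓
(triage, demo): triage after demo ✓
Count: 15.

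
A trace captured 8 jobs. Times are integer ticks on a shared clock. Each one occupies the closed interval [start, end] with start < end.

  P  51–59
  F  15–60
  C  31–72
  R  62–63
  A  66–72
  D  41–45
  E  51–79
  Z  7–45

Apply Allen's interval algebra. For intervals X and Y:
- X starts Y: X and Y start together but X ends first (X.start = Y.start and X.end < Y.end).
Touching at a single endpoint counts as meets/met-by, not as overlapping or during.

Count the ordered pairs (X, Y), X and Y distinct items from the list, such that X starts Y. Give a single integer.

1

Checking all 56 ordered pairs for relation 'starts'; matching pairs in alphabetical order:
(P, E): P starts E ✓
Count: 1.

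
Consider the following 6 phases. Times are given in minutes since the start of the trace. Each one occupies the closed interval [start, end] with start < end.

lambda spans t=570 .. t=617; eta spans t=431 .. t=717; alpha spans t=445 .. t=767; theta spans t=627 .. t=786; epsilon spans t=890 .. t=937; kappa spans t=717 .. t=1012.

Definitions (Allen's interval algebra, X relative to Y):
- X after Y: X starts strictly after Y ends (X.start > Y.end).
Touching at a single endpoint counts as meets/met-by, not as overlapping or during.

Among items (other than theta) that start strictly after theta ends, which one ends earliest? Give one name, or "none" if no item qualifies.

Target theta = [t=627, t=786].
alpha [t=445, t=767] → overlaps → excluded.
epsilon [t=890, t=937] → after → candidate.
eta [t=431, t=717] → overlaps → excluded.
kappa [t=717, t=1012] → overlapped-by → excluded.
lambda [t=570, t=617] → before → excluded.
Among candidates, earliest end is t=937 → epsilon.

epsilon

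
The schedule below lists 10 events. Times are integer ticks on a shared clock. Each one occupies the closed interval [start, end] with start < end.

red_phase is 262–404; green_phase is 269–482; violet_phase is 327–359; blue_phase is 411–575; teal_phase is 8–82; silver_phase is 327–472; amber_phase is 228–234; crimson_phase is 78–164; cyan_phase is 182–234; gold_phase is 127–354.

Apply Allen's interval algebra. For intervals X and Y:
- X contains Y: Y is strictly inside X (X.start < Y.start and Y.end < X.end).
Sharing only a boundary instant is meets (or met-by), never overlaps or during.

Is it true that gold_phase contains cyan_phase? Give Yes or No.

Yes

gold_phase = [127, 354], cyan_phase = [182, 234].
Actual relation of gold_phase to cyan_phase: contains.
Asked whether 'contains' holds → Yes.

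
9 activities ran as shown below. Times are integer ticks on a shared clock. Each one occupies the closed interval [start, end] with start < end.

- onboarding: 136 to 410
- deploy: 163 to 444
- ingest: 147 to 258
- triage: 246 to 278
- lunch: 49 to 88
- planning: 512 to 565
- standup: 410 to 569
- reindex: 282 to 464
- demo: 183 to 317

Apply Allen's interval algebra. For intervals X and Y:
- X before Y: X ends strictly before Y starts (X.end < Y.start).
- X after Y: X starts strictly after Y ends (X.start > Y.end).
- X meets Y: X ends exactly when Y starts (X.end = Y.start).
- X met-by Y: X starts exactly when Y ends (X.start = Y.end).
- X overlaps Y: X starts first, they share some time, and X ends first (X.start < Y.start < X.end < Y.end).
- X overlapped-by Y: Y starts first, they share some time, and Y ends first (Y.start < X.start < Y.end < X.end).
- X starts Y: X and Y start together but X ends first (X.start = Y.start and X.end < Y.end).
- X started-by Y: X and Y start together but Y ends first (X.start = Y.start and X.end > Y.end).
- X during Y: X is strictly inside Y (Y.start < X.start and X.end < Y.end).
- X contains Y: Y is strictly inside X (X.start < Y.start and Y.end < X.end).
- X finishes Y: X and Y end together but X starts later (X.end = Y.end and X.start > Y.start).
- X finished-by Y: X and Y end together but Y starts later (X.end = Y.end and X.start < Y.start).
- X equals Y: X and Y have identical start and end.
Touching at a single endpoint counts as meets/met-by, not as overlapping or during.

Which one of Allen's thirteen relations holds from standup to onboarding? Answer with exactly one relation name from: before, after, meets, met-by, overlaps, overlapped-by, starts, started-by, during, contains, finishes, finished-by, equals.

standup = [410, 569]; onboarding = [136, 410].
Compare endpoints: standup.start > onboarding.start, standup.start = onboarding.end, standup.end > onboarding.start, standup.end > onboarding.end.
That pattern is 'met-by'.

met-by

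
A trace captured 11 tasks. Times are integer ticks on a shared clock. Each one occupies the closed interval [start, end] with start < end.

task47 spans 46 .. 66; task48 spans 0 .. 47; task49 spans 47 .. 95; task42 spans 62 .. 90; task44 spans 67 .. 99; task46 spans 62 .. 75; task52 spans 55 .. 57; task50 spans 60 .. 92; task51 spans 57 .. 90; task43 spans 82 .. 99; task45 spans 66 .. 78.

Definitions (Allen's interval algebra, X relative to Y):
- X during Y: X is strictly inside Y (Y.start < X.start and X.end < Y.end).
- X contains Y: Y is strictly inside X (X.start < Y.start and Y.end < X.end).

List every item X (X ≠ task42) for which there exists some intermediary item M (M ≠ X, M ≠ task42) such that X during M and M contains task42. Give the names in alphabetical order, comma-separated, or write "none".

task45, task46, task50, task51, task52

Target task42 = [62, 90].
Intermediaries M with M contains task42: task49, task50.
Via task49 — items with X during task49: task45, task46, task50, task51, task52.
Via task50 — items with X during task50: task45, task46.
Union: task45, task46, task50, task51, task52.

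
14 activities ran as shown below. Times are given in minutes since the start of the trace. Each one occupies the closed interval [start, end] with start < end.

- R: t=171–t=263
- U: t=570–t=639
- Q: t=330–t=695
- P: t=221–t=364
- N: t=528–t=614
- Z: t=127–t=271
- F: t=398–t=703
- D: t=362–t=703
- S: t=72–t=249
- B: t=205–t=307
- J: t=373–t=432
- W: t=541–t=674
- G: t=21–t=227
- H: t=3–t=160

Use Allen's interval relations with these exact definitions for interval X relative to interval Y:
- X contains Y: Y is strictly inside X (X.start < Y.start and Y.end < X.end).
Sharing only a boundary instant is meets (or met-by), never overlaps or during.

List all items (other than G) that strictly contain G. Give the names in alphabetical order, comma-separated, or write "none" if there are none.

Target G = [t=21, t=227].
B [t=205, t=307] → overlapped-by → no.
D [t=362, t=703] → after → no.
F [t=398, t=703] → after → no.
H [t=3, t=160] → overlaps → no.
J [t=373, t=432] → after → no.
N [t=528, t=614] → after → no.
P [t=221, t=364] → overlapped-by → no.
Q [t=330, t=695] → after → no.
R [t=171, t=263] → overlapped-by → no.
S [t=72, t=249] → overlapped-by → no.
U [t=570, t=639] → after → no.
W [t=541, t=674] → after → no.
Z [t=127, t=271] → overlapped-by → no.
Result: none.

none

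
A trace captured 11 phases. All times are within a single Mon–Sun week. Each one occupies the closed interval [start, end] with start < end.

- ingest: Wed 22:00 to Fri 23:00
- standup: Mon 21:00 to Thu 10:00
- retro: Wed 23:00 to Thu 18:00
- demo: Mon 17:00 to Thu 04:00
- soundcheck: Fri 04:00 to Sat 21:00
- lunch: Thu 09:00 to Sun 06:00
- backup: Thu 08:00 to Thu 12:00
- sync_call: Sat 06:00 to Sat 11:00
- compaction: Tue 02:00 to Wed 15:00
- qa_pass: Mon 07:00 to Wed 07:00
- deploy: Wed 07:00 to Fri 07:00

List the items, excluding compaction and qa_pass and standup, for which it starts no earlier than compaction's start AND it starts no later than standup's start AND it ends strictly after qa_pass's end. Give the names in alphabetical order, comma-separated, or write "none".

Conditions: its start is no earlier than compaction's start (X.start >= Tue 02:00) AND its start is no later than standup's start (X.start <= Mon 21:00) AND its end is strictly after qa_pass's end (X.end > Wed 07:00).
backup: start Thu 08:00 >= Tue 02:00? ✓; start Thu 08:00 <= Mon 21:00? ✗; end Thu 12:00 > Wed 07:00? ✓ → no.
demo: start Mon 17:00 >= Tue 02:00? ✗; start Mon 17:00 <= Mon 21:00? ✓; end Thu 04:00 > Wed 07:00? ✓ → no.
deploy: start Wed 07:00 >= Tue 02:00? ✓; start Wed 07:00 <= Mon 21:00? ✗; end Fri 07:00 > Wed 07:00? ✓ → no.
ingest: start Wed 22:00 >= Tue 02:00? ✓; start Wed 22:00 <= Mon 21:00? ✗; end Fri 23:00 > Wed 07:00? ✓ → no.
lunch: start Thu 09:00 >= Tue 02:00? ✓; start Thu 09:00 <= Mon 21:00? ✗; end Sun 06:00 > Wed 07:00? ✓ → no.
retro: start Wed 23:00 >= Tue 02:00? ✓; start Wed 23:00 <= Mon 21:00? ✗; end Thu 18:00 > Wed 07:00? ✓ → no.
soundcheck: start Fri 04:00 >= Tue 02:00? ✓; start Fri 04:00 <= Mon 21:00? ✗; end Sat 21:00 > Wed 07:00? ✓ → no.
sync_call: start Sat 06:00 >= Tue 02:00? ✓; start Sat 06:00 <= Mon 21:00? ✗; end Sat 11:00 > Wed 07:00? ✓ → no.
Result: none.

none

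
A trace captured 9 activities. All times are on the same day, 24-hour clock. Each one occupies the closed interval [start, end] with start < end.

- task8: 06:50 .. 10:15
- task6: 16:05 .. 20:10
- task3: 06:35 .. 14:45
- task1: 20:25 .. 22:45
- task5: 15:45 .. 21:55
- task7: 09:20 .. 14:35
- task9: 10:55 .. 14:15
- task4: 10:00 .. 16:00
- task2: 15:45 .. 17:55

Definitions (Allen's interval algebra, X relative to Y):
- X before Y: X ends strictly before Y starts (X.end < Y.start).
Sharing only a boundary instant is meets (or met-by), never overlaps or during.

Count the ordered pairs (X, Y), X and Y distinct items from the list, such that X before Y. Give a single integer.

21

Checking all 72 ordered pairs for relation 'before'; matching pairs in alphabetical order:
(task2, task1): task2 before task1 ✓
(task3, task1): task3 before task1 ✓
(task3, task2): task3 before task2 ✓
(task3, task5): task3 before task5 ✓
(task3, task6): task3 before task6 ✓
(task4, task1): task4 before task1 ✓
(task4, task6): task4 before task6 ✓
(task6, task1): task6 before task1 ✓
(task7, task1): task7 before task1 ✓
(task7, task2): task7 before task2 ✓
(task7, task5): task7 before task5 ✓
(task7, task6): task7 before task6 ✓
(task8, task1): task8 before task1 ✓
(task8, task2): task8 before task2 ✓
(task8, task5): task8 before task5 ✓
(task8, task6): task8 before task6 ✓
(task8, task9): task8 before task9 ✓
(task9, task1): task9 before task1 ✓
(task9, task2): task9 before task2 ✓
(task9, task5): task9 before task5 ✓
(task9, task6): task9 before task6 ✓
Count: 21.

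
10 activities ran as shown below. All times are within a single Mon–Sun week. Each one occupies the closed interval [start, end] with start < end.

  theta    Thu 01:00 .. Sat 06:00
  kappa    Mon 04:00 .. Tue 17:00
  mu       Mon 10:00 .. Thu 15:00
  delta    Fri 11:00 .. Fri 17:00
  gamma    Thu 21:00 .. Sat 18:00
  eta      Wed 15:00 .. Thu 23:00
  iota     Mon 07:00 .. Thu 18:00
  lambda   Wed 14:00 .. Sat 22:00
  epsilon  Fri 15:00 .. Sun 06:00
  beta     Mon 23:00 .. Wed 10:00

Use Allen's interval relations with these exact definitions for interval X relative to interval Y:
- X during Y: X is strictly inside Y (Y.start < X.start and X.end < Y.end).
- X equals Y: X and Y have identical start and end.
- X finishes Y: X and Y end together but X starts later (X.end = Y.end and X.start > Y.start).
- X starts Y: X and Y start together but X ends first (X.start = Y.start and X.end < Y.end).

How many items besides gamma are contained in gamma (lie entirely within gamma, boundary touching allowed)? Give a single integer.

Target gamma = [Thu 21:00, Sat 18:00].
beta [Mon 23:00, Wed 10:00] → before → no.
delta [Fri 11:00, Fri 17:00] → during → counts.
epsilon [Fri 15:00, Sun 06:00] → overlapped-by → no.
eta [Wed 15:00, Thu 23:00] → overlaps → no.
iota [Mon 07:00, Thu 18:00] → before → no.
kappa [Mon 04:00, Tue 17:00] → before → no.
lambda [Wed 14:00, Sat 22:00] → contains → no.
mu [Mon 10:00, Thu 15:00] → before → no.
theta [Thu 01:00, Sat 06:00] → overlaps → no.
Total: 1.

1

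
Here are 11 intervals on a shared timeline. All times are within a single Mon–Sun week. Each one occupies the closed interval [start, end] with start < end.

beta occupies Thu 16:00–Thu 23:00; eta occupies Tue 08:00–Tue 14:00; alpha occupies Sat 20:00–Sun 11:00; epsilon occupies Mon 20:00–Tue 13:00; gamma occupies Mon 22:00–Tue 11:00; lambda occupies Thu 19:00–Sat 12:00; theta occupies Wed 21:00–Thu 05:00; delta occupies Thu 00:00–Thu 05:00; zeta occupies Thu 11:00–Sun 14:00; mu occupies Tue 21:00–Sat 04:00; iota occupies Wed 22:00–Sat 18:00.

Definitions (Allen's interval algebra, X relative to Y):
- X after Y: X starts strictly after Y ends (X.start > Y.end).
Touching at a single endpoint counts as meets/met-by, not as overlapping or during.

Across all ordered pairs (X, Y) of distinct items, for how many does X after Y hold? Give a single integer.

Checking all 110 ordered pairs for relation 'after'; matching pairs in alphabetical order:
(alpha, beta): alpha after beta ✓
(alpha, delta): alpha after delta ✓
(alpha, epsilon): alpha after epsilon ✓
(alpha, eta): alpha after eta ✓
(alpha, gamma): alpha after gamma ✓
(alpha, iota): alpha after iota ✓
(alpha, lambda): alpha after lambda ✓
(alpha, mu): alpha after mu ✓
(alpha, theta): alpha after theta ✓
(beta, delta): beta after delta ✓
(beta, epsilon): beta after epsilon ✓
(beta, eta): beta after eta ✓
(beta, gamma): beta after gamma ✓
(beta, theta): beta after theta ✓
(delta, epsilon): delta after epsilon ✓
(delta, eta): delta after eta ✓
(delta, gamma): delta after gamma ✓
(iota, epsilon): iota after epsilon ✓
(iota, eta): iota after eta ✓
(iota, gamma): iota after gamma ✓
(lambda, delta): lambda after delta ✓
(lambda, epsilon): lambda after epsilon ✓
(lambda, eta): lambda after eta ✓
(lambda, gamma): lambda after gamma ✓
... plus 12 further pairs not listed.
Count: 36.

36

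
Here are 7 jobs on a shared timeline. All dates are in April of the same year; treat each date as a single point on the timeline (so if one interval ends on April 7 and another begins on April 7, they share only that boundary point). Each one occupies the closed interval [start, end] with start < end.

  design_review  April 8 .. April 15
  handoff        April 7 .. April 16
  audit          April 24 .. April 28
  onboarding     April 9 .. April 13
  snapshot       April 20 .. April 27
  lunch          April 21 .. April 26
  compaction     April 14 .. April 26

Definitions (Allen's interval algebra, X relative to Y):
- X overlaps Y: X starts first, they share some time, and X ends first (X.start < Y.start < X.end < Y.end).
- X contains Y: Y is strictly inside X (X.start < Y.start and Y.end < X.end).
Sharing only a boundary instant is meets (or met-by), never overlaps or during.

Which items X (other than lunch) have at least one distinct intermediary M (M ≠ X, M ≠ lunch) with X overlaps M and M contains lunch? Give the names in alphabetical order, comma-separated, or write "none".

compaction

Target lunch = [April 21, April 26].
Intermediaries M with M contains lunch: snapshot.
Via snapshot — items with X overlaps snapshot: compaction.
Union: compaction.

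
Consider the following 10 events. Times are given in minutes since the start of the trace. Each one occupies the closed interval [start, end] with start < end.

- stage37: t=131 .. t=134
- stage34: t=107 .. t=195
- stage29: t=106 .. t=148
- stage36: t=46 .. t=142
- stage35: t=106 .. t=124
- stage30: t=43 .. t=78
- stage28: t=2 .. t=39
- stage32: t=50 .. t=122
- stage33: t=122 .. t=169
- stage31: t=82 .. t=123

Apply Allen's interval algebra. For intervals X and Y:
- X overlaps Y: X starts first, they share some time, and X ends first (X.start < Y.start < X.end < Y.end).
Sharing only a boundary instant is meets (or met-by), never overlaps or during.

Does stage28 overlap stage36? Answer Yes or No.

stage28 = [t=2, t=39], stage36 = [t=46, t=142].
Actual relation of stage28 to stage36: before.
Asked whether 'overlaps' holds → No.

No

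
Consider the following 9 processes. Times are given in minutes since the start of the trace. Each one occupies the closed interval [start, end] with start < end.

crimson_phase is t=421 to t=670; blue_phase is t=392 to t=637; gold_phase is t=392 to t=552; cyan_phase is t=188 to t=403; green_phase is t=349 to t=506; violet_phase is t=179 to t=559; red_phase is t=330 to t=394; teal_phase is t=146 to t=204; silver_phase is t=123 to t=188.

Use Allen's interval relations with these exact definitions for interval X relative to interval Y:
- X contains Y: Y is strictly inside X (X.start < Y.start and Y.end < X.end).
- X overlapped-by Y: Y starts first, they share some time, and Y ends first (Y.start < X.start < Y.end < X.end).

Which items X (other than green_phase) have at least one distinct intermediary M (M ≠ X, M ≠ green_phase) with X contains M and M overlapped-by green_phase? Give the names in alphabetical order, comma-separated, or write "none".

Target green_phase = [t=349, t=506].
Intermediaries M with M overlapped-by green_phase: blue_phase, crimson_phase, gold_phase.
Via blue_phase — items with X contains blue_phase: none.
Via crimson_phase — items with X contains crimson_phase: none.
Via gold_phase — items with X contains gold_phase: violet_phase.
Union: violet_phase.

violet_phase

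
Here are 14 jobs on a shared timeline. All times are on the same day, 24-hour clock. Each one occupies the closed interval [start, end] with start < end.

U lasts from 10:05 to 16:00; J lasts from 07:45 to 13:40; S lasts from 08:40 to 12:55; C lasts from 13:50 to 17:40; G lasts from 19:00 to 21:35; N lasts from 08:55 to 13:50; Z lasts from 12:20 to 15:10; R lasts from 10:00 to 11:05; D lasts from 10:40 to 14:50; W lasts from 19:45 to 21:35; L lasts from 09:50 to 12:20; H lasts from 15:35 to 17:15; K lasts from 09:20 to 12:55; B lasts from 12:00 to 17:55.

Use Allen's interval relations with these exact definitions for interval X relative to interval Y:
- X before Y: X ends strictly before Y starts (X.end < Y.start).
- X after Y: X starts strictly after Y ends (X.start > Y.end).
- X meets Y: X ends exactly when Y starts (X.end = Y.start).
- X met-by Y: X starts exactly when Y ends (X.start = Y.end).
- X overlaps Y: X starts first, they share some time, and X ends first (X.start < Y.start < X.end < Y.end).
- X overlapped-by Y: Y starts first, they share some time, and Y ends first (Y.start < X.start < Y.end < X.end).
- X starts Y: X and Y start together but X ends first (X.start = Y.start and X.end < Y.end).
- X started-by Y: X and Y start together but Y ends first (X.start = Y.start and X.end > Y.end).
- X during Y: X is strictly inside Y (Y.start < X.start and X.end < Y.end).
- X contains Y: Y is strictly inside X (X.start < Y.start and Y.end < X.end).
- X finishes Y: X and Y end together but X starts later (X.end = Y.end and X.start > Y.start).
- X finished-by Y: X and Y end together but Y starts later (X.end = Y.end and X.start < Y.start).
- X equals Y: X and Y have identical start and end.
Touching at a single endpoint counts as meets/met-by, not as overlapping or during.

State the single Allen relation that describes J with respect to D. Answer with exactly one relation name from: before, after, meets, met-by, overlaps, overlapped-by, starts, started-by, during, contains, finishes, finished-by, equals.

J = [07:45, 13:40]; D = [10:40, 14:50].
Compare endpoints: J.start < D.start, J.start < D.end, J.end > D.start, J.end < D.end.
That pattern is 'overlaps'.

overlaps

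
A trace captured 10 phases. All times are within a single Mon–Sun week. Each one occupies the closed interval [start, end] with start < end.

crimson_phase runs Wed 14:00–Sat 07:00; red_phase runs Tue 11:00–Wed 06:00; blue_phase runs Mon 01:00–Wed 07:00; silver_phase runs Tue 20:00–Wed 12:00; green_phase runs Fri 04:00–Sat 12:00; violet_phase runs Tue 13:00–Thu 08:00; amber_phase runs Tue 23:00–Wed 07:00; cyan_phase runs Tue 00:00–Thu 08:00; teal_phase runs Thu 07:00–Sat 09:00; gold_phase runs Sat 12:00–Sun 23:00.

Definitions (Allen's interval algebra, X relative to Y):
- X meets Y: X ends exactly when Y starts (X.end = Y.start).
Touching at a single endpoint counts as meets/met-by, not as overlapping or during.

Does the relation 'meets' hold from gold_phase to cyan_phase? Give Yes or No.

gold_phase = [Sat 12:00, Sun 23:00], cyan_phase = [Tue 00:00, Thu 08:00].
Actual relation of gold_phase to cyan_phase: after.
Asked whether 'meets' holds → No.

No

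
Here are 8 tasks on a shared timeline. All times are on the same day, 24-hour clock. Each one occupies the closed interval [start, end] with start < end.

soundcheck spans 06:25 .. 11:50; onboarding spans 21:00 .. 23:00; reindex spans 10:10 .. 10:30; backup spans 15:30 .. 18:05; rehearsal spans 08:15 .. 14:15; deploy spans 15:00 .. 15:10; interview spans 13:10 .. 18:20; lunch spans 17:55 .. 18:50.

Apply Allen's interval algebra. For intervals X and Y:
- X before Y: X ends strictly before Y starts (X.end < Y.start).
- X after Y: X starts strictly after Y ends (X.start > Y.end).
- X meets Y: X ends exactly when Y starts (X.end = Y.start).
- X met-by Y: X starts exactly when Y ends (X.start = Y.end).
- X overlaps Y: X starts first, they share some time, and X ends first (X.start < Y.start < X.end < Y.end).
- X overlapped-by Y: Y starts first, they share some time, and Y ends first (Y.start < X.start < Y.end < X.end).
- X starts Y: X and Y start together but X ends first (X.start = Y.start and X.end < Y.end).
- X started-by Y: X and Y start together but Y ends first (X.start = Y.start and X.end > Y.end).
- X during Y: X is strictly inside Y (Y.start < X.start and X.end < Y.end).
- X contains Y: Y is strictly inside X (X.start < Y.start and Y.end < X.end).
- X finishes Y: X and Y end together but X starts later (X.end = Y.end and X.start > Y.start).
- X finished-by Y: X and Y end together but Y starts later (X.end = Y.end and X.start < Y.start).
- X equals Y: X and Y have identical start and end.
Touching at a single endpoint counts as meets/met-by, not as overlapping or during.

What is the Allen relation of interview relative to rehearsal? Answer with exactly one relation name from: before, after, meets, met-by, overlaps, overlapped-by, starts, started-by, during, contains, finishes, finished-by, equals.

overlapped-by

interview = [13:10, 18:20]; rehearsal = [08:15, 14:15].
Compare endpoints: interview.start > rehearsal.start, interview.start < rehearsal.end, interview.end > rehearsal.start, interview.end > rehearsal.end.
That pattern is 'overlapped-by'.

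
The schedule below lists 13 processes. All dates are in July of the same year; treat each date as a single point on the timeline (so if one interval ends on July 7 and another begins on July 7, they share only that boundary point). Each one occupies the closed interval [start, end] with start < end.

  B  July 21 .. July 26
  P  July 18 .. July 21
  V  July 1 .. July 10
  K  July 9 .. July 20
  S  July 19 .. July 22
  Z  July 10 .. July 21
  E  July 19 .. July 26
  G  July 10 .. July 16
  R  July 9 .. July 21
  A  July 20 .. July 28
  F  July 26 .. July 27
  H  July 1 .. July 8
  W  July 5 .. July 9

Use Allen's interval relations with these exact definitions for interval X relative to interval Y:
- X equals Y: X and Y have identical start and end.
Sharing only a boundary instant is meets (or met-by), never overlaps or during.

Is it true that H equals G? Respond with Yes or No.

H = [July 1, July 8], G = [July 10, July 16].
Actual relation of H to G: before.
Asked whether 'equals' holds → No.

No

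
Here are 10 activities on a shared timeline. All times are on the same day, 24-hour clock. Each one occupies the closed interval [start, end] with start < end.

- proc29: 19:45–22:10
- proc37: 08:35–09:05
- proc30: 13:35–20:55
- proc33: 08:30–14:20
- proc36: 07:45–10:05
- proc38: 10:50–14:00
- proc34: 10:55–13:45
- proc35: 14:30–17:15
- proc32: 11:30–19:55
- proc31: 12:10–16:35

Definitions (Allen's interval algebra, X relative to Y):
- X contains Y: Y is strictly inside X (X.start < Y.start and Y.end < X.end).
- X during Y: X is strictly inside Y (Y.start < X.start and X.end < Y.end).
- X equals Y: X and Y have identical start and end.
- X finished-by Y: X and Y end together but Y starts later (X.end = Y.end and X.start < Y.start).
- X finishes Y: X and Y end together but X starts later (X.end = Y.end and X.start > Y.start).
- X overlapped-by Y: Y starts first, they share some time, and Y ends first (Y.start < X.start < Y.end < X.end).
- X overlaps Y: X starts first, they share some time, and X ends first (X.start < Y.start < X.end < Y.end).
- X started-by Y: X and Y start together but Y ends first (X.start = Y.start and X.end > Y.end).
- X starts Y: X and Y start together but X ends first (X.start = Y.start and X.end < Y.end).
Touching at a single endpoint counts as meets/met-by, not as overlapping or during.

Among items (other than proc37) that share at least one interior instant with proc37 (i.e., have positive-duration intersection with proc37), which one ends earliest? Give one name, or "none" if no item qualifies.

proc36

Target proc37 = [08:35, 09:05].
proc29 [19:45, 22:10] → after → excluded.
proc30 [13:35, 20:55] → after → excluded.
proc31 [12:10, 16:35] → after → excluded.
proc32 [11:30, 19:55] → after → excluded.
proc33 [08:30, 14:20] → contains → candidate.
proc34 [10:55, 13:45] → after → excluded.
proc35 [14:30, 17:15] → after → excluded.
proc36 [07:45, 10:05] → contains → candidate.
proc38 [10:50, 14:00] → after → excluded.
Among candidates, earliest end is 10:05 → proc36.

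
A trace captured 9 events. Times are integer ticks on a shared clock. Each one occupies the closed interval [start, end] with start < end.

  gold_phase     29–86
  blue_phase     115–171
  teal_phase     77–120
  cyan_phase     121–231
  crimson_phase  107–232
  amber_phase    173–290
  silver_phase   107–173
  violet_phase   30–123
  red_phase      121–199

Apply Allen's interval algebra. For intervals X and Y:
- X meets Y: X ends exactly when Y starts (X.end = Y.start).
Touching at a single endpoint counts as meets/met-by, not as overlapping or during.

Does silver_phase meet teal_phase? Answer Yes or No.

silver_phase = [107, 173], teal_phase = [77, 120].
Actual relation of silver_phase to teal_phase: overlapped-by.
Asked whether 'meets' holds → No.

No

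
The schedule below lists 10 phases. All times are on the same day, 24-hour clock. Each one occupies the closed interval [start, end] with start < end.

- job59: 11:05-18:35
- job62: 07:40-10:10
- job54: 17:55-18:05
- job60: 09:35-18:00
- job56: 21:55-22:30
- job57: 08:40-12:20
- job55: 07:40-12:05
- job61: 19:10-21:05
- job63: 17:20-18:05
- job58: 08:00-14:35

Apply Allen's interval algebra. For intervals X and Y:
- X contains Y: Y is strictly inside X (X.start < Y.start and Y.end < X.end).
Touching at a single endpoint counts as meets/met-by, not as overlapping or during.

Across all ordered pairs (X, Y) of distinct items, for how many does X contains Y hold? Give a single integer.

Checking all 90 ordered pairs for relation 'contains'; matching pairs in alphabetical order:
(job58, job57): job58 contains job57 ✓
(job59, job54): job59 contains job54 ✓
(job59, job63): job59 contains job63 ✓
Count: 3.

3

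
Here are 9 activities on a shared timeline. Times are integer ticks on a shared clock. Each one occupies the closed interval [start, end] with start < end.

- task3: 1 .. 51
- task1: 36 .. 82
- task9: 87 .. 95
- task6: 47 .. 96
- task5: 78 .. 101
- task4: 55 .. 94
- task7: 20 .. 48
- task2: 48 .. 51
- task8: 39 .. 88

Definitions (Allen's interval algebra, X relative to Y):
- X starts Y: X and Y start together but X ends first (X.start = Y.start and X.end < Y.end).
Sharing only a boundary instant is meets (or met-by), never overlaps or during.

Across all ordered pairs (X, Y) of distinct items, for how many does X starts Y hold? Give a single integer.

0

Checking all 72 ordered pairs for relation 'starts'; matching pairs in alphabetical order:
No pair satisfies it.
Count: 0.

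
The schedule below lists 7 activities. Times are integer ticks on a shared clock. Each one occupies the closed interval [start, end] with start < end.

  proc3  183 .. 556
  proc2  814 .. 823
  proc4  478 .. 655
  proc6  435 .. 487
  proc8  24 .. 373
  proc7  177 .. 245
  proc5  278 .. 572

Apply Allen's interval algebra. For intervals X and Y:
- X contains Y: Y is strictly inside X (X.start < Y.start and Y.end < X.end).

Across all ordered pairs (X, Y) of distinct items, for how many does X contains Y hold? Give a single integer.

Checking all 42 ordered pairs for relation 'contains'; matching pairs in alphabetical order:
(proc3, proc6): proc3 contains proc6 ✓
(proc5, proc6): proc5 contains proc6 ✓
(proc8, proc7): proc8 contains proc7 ✓
Count: 3.

3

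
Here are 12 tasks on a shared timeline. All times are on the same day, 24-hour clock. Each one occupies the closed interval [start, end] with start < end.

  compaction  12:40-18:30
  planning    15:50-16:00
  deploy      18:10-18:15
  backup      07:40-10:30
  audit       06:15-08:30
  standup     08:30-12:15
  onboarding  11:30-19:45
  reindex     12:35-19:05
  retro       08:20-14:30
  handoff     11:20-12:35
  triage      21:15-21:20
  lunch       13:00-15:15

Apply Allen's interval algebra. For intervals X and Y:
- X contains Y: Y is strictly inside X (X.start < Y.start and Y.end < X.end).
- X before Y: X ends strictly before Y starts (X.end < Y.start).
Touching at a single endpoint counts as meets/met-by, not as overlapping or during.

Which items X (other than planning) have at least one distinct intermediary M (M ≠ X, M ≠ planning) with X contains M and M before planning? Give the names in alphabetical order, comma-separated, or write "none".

Target planning = [15:50, 16:00].
Intermediaries M with M before planning: audit, backup, handoff, lunch, retro, standup.
Via audit — items with X contains audit: none.
Via backup — items with X contains backup: none.
Via handoff — items with X contains handoff: retro.
Via lunch — items with X contains lunch: compaction, onboarding, reindex.
Via retro — items with X contains retro: none.
Via standup — items with X contains standup: retro.
Union: compaction, onboarding, reindex, retro.

compaction, onboarding, reindex, retro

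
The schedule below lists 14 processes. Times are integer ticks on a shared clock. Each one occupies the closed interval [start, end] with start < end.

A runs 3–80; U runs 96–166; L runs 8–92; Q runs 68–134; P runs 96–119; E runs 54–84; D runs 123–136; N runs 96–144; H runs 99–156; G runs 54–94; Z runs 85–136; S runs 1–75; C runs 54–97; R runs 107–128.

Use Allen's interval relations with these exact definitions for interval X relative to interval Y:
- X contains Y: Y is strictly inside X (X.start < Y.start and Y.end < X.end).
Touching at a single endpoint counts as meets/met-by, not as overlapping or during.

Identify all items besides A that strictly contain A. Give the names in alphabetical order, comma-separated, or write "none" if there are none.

none

Target A = [3, 80].
C [54, 97] → overlapped-by → no.
D [123, 136] → after → no.
E [54, 84] → overlapped-by → no.
G [54, 94] → overlapped-by → no.
H [99, 156] → after → no.
L [8, 92] → overlapped-by → no.
N [96, 144] → after → no.
P [96, 119] → after → no.
Q [68, 134] → overlapped-by → no.
R [107, 128] → after → no.
S [1, 75] → overlaps → no.
U [96, 166] → after → no.
Z [85, 136] → after → no.
Result: none.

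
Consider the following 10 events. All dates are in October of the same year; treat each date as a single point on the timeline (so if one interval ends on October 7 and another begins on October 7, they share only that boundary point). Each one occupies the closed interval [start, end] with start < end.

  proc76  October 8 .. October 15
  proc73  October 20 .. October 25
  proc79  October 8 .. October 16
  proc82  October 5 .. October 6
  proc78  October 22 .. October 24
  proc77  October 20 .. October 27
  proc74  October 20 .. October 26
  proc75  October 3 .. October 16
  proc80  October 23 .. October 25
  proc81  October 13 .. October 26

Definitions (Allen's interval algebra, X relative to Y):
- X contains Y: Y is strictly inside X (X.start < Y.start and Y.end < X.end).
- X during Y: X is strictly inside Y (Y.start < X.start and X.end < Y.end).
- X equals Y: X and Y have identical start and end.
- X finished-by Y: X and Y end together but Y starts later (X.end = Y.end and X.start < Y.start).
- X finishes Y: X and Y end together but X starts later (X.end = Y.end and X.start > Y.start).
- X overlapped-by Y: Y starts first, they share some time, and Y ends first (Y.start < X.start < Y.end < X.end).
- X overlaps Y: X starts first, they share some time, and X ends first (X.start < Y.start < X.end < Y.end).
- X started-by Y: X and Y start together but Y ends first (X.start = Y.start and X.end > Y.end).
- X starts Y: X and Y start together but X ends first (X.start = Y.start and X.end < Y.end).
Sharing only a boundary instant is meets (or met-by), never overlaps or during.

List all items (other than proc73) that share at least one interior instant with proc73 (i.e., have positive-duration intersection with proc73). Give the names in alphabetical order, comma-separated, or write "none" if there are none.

Target proc73 = [October 20, October 25].
proc74 [October 20, October 26] → started-by → yes.
proc75 [October 3, October 16] → before → no.
proc76 [October 8, October 15] → before → no.
proc77 [October 20, October 27] → started-by → yes.
proc78 [October 22, October 24] → during → yes.
proc79 [October 8, October 16] → before → no.
proc80 [October 23, October 25] → finishes → yes.
proc81 [October 13, October 26] → contains → yes.
proc82 [October 5, October 6] → before → no.
Result: proc74, proc77, proc78, proc80, proc81.

proc74, proc77, proc78, proc80, proc81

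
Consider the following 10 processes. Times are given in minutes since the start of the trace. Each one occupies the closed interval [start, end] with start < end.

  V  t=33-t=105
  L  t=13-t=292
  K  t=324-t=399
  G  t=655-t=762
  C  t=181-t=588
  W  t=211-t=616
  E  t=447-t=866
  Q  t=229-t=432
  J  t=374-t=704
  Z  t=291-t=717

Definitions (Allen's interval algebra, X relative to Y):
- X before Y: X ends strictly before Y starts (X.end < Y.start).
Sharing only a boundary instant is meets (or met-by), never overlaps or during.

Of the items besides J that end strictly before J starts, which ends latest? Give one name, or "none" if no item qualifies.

Target J = [t=374, t=704].
C [t=181, t=588] → overlaps → excluded.
E [t=447, t=866] → overlapped-by → excluded.
G [t=655, t=762] → overlapped-by → excluded.
K [t=324, t=399] → overlaps → excluded.
L [t=13, t=292] → before → candidate.
Q [t=229, t=432] → overlaps → excluded.
V [t=33, t=105] → before → candidate.
W [t=211, t=616] → overlaps → excluded.
Z [t=291, t=717] → contains → excluded.
Among candidates, latest end is t=292 → L.

L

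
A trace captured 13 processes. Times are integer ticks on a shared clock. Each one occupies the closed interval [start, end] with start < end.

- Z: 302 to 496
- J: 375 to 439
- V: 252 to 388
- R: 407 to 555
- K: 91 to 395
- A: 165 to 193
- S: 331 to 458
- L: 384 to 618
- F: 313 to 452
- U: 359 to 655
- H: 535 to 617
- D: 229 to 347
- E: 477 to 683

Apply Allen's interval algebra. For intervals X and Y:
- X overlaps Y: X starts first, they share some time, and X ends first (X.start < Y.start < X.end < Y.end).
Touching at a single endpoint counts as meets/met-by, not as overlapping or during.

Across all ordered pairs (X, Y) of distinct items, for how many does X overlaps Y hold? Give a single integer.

Checking all 156 ordered pairs for relation 'overlaps'; matching pairs in alphabetical order:
(D, F): D overlaps F ✓
(D, S): D overlaps S ✓
(D, V): D overlaps V ✓
(D, Z): D overlaps Z ✓
(F, L): F overlaps L ✓
(F, R): F overlaps R ✓
(F, S): F overlaps S ✓
(F, U): F overlaps U ✓
(J, L): J overlaps L ✓
(J, R): J overlaps R ✓
(K, F): K overlaps F ✓
(K, J): K overlaps J ✓
(K, L): K overlaps L ✓
(K, S): K overlaps S ✓
(K, U): K overlaps U ✓
(K, Z): K overlaps Z ✓
(L, E): L overlaps E ✓
(R, E): R overlaps E ✓
(R, H): R overlaps H ✓
(S, L): S overlaps L ✓
(S, R): S overlaps R ✓
(S, U): S overlaps U ✓
(U, E): U overlaps E ✓
(V, F): V overlaps F ✓
... plus 9 further pairs not listed.
Count: 33.

33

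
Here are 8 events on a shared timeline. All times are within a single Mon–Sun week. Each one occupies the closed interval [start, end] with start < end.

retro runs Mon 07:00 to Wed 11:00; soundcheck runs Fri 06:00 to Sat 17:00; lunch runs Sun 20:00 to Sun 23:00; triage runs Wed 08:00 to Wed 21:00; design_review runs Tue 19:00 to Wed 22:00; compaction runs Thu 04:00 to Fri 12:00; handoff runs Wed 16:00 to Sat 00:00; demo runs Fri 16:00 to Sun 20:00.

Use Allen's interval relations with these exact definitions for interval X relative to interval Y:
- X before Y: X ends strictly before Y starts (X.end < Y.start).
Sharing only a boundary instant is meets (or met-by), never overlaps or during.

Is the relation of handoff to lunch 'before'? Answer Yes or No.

Yes

handoff = [Wed 16:00, Sat 00:00], lunch = [Sun 20:00, Sun 23:00].
Actual relation of handoff to lunch: before.
Asked whether 'before' holds → Yes.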